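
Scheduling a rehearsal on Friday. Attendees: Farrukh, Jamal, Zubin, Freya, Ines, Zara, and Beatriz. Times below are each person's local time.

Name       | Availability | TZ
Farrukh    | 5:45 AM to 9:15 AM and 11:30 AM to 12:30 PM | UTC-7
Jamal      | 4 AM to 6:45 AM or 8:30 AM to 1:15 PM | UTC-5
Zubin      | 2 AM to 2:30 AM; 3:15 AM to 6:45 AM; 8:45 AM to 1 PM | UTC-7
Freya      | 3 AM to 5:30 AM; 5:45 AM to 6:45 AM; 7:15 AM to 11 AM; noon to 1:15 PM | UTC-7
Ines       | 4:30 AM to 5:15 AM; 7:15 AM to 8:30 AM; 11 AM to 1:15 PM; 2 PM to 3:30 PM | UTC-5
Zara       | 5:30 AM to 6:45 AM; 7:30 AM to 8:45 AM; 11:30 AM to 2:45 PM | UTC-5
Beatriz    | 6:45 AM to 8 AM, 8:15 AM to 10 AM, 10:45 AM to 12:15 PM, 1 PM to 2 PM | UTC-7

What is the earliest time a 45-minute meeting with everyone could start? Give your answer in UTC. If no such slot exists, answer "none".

Farrukh in UTC: 12:45-16:15, 18:30-19:30 (add 7h to convert from UTC-7).
Jamal in UTC: 09:00-11:45, 13:30-18:15 (add 5h to convert from UTC-5).
Zubin in UTC: 09:00-09:30, 10:15-13:45, 15:45-20:00 (add 7h to convert from UTC-7).
Freya in UTC: 10:00-12:30, 12:45-13:45, 14:15-18:00, 19:00-20:15 (add 7h to convert from UTC-7).
Ines in UTC: 09:30-10:15, 12:15-13:30, 16:00-18:15, 19:00-20:30 (add 5h to convert from UTC-5).
Zara in UTC: 10:30-11:45, 12:30-13:45, 16:30-19:45 (add 5h to convert from UTC-5).
Beatriz in UTC: 13:45-15:00, 15:15-17:00, 17:45-19:15, 20:00-21:00 (add 7h to convert from UTC-7).
Farrukh ∩ Jamal: 13:30-16:15.
Farrukh ∩ Jamal ∩ Zubin: 13:30-13:45, 15:45-16:15.
Farrukh ∩ Jamal ∩ Zubin ∩ Freya: 13:30-13:45, 15:45-16:15.
Farrukh ∩ Jamal ∩ Zubin ∩ Freya ∩ Ines: 16:00-16:15.
Farrukh ∩ Jamal ∩ Zubin ∩ Freya ∩ Ines ∩ Zara: ∅.
Farrukh ∩ Jamal ∩ Zubin ∩ Freya ∩ Ines ∩ Zara ∩ Beatriz: ∅.
There is no time when everyone is free.
No common window is at least 45 minutes long.

none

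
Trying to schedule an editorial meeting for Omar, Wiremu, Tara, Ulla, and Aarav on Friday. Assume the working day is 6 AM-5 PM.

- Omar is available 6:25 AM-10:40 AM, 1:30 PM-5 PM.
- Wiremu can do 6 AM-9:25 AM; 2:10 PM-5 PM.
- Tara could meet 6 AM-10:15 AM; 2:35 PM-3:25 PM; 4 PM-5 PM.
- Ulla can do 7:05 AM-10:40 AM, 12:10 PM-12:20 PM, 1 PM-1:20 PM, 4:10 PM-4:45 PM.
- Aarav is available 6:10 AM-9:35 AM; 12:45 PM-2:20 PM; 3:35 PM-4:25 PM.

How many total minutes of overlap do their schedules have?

155

Omar ∩ Wiremu: 06:25-09:25, 14:10-17:00.
Omar ∩ Wiremu ∩ Tara: 06:25-09:25, 14:35-15:25, 16:00-17:00.
Omar ∩ Wiremu ∩ Tara ∩ Ulla: 07:05-09:25, 16:10-16:45.
Omar ∩ Wiremu ∩ Tara ∩ Ulla ∩ Aarav: 07:05-09:25, 16:10-16:25.
So the common availability across everyone is 07:05-09:25, 16:10-16:25.
Summing the common windows: 140 + 15 = 155 minutes.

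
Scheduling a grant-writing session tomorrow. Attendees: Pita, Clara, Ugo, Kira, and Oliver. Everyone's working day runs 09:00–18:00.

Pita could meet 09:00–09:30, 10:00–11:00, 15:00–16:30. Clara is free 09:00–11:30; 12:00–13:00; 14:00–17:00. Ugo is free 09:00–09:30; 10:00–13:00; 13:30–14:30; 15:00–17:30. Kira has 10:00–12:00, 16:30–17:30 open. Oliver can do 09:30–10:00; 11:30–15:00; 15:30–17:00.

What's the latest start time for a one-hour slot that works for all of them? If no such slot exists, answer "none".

none

Pita ∩ Clara: 09:00-09:30, 10:00-11:00, 15:00-16:30.
Pita ∩ Clara ∩ Ugo: 09:00-09:30, 10:00-11:00, 15:00-16:30.
Pita ∩ Clara ∩ Ugo ∩ Kira: 10:00-11:00.
Pita ∩ Clara ∩ Ugo ∩ Kira ∩ Oliver: ∅.
There is no time when everyone is free.
No common window is at least 60 minutes long.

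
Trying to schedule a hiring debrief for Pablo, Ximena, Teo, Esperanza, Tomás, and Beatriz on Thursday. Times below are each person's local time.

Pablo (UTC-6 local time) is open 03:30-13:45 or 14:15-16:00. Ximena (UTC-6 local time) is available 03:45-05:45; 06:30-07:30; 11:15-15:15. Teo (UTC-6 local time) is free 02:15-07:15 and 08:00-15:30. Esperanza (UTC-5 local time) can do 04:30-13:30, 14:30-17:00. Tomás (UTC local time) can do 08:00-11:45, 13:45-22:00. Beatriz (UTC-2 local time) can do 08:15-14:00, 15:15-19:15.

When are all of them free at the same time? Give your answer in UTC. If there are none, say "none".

10:15-11:45, 17:15-18:30, 19:30-19:45, 20:15-21:15

Pablo in UTC: 09:30-19:45, 20:15-22:00 (add 6h to convert from UTC-6).
Ximena in UTC: 09:45-11:45, 12:30-13:30, 17:15-21:15 (add 6h to convert from UTC-6).
Teo in UTC: 08:15-13:15, 14:00-21:30 (add 6h to convert from UTC-6).
Esperanza in UTC: 09:30-18:30, 19:30-22:00 (add 5h to convert from UTC-5).
Tomás in UTC: 08:00-11:45, 13:45-22:00.
Beatriz in UTC: 10:15-16:00, 17:15-21:15 (add 2h to convert from UTC-2).
Pablo ∩ Ximena: 09:45-11:45, 12:30-13:30, 17:15-19:45, 20:15-21:15.
Pablo ∩ Ximena ∩ Teo: 09:45-11:45, 12:30-13:15, 17:15-19:45, 20:15-21:15.
Pablo ∩ Ximena ∩ Teo ∩ Esperanza: 09:45-11:45, 12:30-13:15, 17:15-18:30, 19:30-19:45, 20:15-21:15.
Pablo ∩ Ximena ∩ Teo ∩ Esperanza ∩ Tomás: 09:45-11:45, 17:15-18:30, 19:30-19:45, 20:15-21:15.
Pablo ∩ Ximena ∩ Teo ∩ Esperanza ∩ Tomás ∩ Beatriz: 10:15-11:45, 17:15-18:30, 19:30-19:45, 20:15-21:15.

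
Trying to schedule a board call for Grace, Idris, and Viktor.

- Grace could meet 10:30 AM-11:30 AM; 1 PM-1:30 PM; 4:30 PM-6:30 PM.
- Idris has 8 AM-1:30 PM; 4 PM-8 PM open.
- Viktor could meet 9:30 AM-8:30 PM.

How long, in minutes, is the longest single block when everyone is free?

120

Grace ∩ Idris: 10:30-11:30, 13:00-13:30, 16:30-18:30.
Grace ∩ Idris ∩ Viktor: 10:30-11:30, 13:00-13:30, 16:30-18:30.
Those are the intersection windows.
The longest is 16:30-18:30 at 120 minutes.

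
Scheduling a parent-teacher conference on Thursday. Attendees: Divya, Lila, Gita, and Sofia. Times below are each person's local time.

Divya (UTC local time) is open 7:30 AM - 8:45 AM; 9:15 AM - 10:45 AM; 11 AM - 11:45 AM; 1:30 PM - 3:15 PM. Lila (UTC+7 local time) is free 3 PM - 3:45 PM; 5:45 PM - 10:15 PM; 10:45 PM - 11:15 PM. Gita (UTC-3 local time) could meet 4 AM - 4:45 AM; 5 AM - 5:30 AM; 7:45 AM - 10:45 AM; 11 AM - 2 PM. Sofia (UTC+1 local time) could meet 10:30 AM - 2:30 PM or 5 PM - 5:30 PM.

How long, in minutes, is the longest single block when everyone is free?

45

Divya in UTC: 07:30-08:45, 09:15-10:45, 11:00-11:45, 13:30-15:15.
Lila in UTC: 08:00-08:45, 10:45-15:15, 15:45-16:15 (subtract 7h to convert from UTC+7).
Gita in UTC: 07:00-07:45, 08:00-08:30, 10:45-13:45, 14:00-17:00 (add 3h to convert from UTC-3).
Sofia in UTC: 09:30-13:30, 16:00-16:30 (subtract 1h to convert from UTC+1).
Divya ∩ Lila: 08:00-08:45, 11:00-11:45, 13:30-15:15.
Divya ∩ Lila ∩ Gita: 08:00-08:30, 11:00-11:45, 13:30-13:45, 14:00-15:15.
Divya ∩ Lila ∩ Gita ∩ Sofia: 11:00-11:45.
Those are the intersection windows.
The longest is 11:00-11:45 at 45 minutes.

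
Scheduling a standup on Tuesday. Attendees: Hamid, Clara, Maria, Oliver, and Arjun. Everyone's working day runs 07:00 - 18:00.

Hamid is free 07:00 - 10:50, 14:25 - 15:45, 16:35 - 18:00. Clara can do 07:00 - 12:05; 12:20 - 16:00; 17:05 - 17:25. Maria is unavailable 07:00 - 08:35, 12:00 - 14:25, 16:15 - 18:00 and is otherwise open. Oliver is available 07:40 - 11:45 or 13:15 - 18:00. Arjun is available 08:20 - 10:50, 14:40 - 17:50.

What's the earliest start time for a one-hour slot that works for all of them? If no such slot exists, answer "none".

Hamid free: 07:00-10:50, 14:25-15:45, 16:35-18:00.
Clara free: 07:00-12:05, 12:20-16:00, 17:05-17:25.
Maria free: 08:35-12:00, 14:25-16:15 (invert busy blocks within the working day).
Oliver free: 07:40-11:45, 13:15-18:00.
Arjun free: 08:20-10:50, 14:40-17:50.
Hamid ∩ Clara: 07:00-10:50, 14:25-15:45, 17:05-17:25.
Hamid ∩ Clara ∩ Maria: 08:35-10:50, 14:25-15:45.
Hamid ∩ Clara ∩ Maria ∩ Oliver: 08:35-10:50, 14:25-15:45.
Hamid ∩ Clara ∩ Maria ∩ Oliver ∩ Arjun: 08:35-10:50, 14:40-15:45.
Those are the intersection windows.
The first common window of at least 60 minutes is 08:35-10:50, so the earliest start is 08:35.

08:35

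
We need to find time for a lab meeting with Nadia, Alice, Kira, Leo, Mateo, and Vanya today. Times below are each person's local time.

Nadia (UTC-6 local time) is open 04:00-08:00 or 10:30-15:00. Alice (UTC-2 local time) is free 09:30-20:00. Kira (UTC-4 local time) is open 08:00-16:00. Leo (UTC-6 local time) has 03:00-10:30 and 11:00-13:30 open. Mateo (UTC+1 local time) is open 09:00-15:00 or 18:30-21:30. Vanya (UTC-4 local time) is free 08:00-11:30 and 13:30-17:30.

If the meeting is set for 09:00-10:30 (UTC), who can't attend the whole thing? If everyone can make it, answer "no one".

Alice, Kira, Nadia, Vanya

Nadia in UTC: 10:00-14:00, 16:30-21:00 (add 6h to convert from UTC-6).
Alice in UTC: 11:30-22:00 (add 2h to convert from UTC-2).
Kira in UTC: 12:00-20:00 (add 4h to convert from UTC-4).
Leo in UTC: 09:00-16:30, 17:00-19:30 (add 6h to convert from UTC-6).
Mateo in UTC: 08:00-14:00, 17:30-20:30 (subtract 1h to convert from UTC+1).
Vanya in UTC: 12:00-15:30, 17:30-21:30 (add 4h to convert from UTC-4).
Nadia: not fully free for 09:00-10:30. Alice: not fully free for 09:00-10:30. Kira: not fully free for 09:00-10:30. Leo: free for 09:00-10:30. Mateo: free for 09:00-10:30. Vanya: not fully free for 09:00-10:30.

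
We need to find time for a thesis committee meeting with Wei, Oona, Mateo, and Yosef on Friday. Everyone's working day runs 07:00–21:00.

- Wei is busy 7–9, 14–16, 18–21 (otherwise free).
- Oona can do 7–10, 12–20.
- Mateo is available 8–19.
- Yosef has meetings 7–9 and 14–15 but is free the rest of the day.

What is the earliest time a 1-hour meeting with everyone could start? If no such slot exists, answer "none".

09:00

Wei free: 09:00-14:00, 16:00-18:00 (invert busy blocks within the working day).
Oona free: 07:00-10:00, 12:00-20:00.
Mateo free: 08:00-19:00.
Yosef free: 09:00-14:00, 15:00-21:00 (invert busy blocks within the working day).
Wei ∩ Oona: 09:00-10:00, 12:00-14:00, 16:00-18:00.
Wei ∩ Oona ∩ Mateo: 09:00-10:00, 12:00-14:00, 16:00-18:00.
Wei ∩ Oona ∩ Mateo ∩ Yosef: 09:00-10:00, 12:00-14:00, 16:00-18:00.
The first common window of at least 60 minutes is 09:00-10:00, so the earliest start is 09:00.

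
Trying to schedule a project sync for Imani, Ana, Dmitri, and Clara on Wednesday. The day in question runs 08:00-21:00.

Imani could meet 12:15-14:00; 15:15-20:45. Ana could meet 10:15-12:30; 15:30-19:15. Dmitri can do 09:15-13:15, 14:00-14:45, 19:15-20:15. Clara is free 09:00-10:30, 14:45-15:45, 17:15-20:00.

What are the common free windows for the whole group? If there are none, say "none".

none

Imani ∩ Ana: 12:15-12:30, 15:30-19:15.
Imani ∩ Ana ∩ Dmitri: 12:15-12:30.
Imani ∩ Ana ∩ Dmitri ∩ Clara: ∅.
There is no time when everyone is free.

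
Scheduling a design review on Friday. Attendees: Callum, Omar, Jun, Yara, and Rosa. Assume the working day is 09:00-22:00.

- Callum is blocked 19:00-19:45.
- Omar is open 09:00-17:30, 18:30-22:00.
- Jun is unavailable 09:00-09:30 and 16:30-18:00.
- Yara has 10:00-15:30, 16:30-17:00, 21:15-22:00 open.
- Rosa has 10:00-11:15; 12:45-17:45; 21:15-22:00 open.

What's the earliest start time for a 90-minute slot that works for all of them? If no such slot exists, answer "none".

12:45

Callum free: 09:00-19:00, 19:45-22:00 (invert busy blocks within the working day).
Omar free: 09:00-17:30, 18:30-22:00.
Jun free: 09:30-16:30, 18:00-22:00 (invert busy blocks within the working day).
Yara free: 10:00-15:30, 16:30-17:00, 21:15-22:00.
Rosa free: 10:00-11:15, 12:45-17:45, 21:15-22:00.
Callum ∩ Omar: 09:00-17:30, 18:30-19:00, 19:45-22:00.
Callum ∩ Omar ∩ Jun: 09:30-16:30, 18:30-19:00, 19:45-22:00.
Callum ∩ Omar ∩ Jun ∩ Yara: 10:00-15:30, 21:15-22:00.
Callum ∩ Omar ∩ Jun ∩ Yara ∩ Rosa: 10:00-11:15, 12:45-15:30, 21:15-22:00.
The first common window of at least 90 minutes is 12:45-15:30, so the earliest start is 12:45.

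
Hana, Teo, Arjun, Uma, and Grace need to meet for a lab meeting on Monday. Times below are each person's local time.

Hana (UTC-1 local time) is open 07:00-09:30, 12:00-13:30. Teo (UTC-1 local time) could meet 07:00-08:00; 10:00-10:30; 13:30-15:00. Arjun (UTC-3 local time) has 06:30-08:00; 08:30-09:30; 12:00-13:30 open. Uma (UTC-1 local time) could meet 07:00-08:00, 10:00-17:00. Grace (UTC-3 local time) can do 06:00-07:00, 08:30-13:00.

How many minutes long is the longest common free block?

Hana in UTC: 08:00-10:30, 13:00-14:30 (add 1h to convert from UTC-1).
Teo in UTC: 08:00-09:00, 11:00-11:30, 14:30-16:00 (add 1h to convert from UTC-1).
Arjun in UTC: 09:30-11:00, 11:30-12:30, 15:00-16:30 (add 3h to convert from UTC-3).
Uma in UTC: 08:00-09:00, 11:00-18:00 (add 1h to convert from UTC-1).
Grace in UTC: 09:00-10:00, 11:30-16:00 (add 3h to convert from UTC-3).
Hana ∩ Teo: 08:00-09:00.
Hana ∩ Teo ∩ Arjun: ∅.
Hana ∩ Teo ∩ Arjun ∩ Uma: ∅.
Hana ∩ Teo ∩ Arjun ∩ Uma ∩ Grace: ∅.
There is no time when everyone is free.
No common window exists, so the longest block is 0 minutes.

0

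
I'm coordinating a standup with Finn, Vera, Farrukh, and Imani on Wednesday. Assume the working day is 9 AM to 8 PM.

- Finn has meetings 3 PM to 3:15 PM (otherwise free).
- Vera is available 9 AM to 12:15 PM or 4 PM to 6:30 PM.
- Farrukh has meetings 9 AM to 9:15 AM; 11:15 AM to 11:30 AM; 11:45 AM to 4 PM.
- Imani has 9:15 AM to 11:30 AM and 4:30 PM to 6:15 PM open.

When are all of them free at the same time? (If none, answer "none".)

09:15-11:15, 16:30-18:15

Finn free: 09:00-15:00, 15:15-20:00 (invert busy blocks within the working day).
Vera free: 09:00-12:15, 16:00-18:30.
Farrukh free: 09:15-11:15, 11:30-11:45, 16:00-20:00 (invert busy blocks within the working day).
Imani free: 09:15-11:30, 16:30-18:15.
Finn ∩ Vera: 09:00-12:15, 16:00-18:30.
Finn ∩ Vera ∩ Farrukh: 09:15-11:15, 11:30-11:45, 16:00-18:30.
Finn ∩ Vera ∩ Farrukh ∩ Imani: 09:15-11:15, 16:30-18:15.
Those are the intersection windows.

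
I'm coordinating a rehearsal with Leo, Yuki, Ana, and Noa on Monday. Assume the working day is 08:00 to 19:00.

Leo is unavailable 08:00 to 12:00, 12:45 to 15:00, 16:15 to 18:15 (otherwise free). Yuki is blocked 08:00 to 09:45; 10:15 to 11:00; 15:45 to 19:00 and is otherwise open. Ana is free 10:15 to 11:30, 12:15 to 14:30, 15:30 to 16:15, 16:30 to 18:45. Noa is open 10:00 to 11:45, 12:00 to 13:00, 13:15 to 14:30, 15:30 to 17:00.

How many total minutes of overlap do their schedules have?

45

Leo free: 12:00-12:45, 15:00-16:15, 18:15-19:00 (invert busy blocks within the working day).
Yuki free: 09:45-10:15, 11:00-15:45 (invert busy blocks within the working day).
Ana free: 10:15-11:30, 12:15-14:30, 15:30-16:15, 16:30-18:45.
Noa free: 10:00-11:45, 12:00-13:00, 13:15-14:30, 15:30-17:00.
Leo ∩ Yuki: 12:00-12:45, 15:00-15:45.
Leo ∩ Yuki ∩ Ana: 12:15-12:45, 15:30-15:45.
Leo ∩ Yuki ∩ Ana ∩ Noa: 12:15-12:45, 15:30-15:45.
Those are the intersection windows.
Summing the common windows: 30 + 15 = 45 minutes.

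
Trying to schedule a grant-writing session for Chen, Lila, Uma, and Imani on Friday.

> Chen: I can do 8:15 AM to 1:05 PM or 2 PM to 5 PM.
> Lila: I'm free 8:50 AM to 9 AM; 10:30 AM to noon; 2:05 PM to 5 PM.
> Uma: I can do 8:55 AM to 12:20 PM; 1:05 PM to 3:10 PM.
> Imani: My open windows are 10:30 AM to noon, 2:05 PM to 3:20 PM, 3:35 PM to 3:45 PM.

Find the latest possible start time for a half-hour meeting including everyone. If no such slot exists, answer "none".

Chen ∩ Lila: 08:50-09:00, 10:30-12:00, 14:05-17:00.
Chen ∩ Lila ∩ Uma: 08:55-09:00, 10:30-12:00, 14:05-15:10.
Chen ∩ Lila ∩ Uma ∩ Imani: 10:30-12:00, 14:05-15:10.
The last common window of at least 30 minutes is 14:05-15:10; a 30-minute meeting can start as late as 14:40 and still end by 15:10.

14:40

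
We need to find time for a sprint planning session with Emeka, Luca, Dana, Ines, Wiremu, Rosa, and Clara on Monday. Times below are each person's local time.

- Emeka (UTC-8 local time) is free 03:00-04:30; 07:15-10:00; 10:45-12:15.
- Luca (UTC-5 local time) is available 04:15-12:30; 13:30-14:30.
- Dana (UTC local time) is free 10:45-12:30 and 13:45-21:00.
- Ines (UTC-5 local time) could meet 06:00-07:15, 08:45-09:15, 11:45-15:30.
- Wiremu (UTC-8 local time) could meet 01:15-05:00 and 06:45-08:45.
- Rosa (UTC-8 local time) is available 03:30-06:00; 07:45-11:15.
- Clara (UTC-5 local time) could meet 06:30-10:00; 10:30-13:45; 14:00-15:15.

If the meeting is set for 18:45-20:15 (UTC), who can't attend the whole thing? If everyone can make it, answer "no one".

Emeka in UTC: 11:00-12:30, 15:15-18:00, 18:45-20:15 (add 8h to convert from UTC-8).
Luca in UTC: 09:15-17:30, 18:30-19:30 (add 5h to convert from UTC-5).
Dana in UTC: 10:45-12:30, 13:45-21:00.
Ines in UTC: 11:00-12:15, 13:45-14:15, 16:45-20:30 (add 5h to convert from UTC-5).
Wiremu in UTC: 09:15-13:00, 14:45-16:45 (add 8h to convert from UTC-8).
Rosa in UTC: 11:30-14:00, 15:45-19:15 (add 8h to convert from UTC-8).
Clara in UTC: 11:30-15:00, 15:30-18:45, 19:00-20:15 (add 5h to convert from UTC-5).
Emeka: free for 18:45-20:15. Luca: not fully free for 18:45-20:15. Dana: free for 18:45-20:15. Ines: free for 18:45-20:15. Wiremu: not fully free for 18:45-20:15. Rosa: not fully free for 18:45-20:15. Clara: not fully free for 18:45-20:15.

Clara, Luca, Rosa, Wiremu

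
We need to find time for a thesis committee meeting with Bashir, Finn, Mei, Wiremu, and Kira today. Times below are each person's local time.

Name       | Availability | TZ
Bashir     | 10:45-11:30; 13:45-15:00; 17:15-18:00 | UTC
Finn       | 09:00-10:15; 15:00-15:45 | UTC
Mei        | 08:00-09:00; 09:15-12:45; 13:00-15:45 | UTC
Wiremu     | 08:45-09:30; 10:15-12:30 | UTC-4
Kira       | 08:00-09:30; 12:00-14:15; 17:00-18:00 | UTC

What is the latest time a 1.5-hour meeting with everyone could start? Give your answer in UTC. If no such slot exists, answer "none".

none

Bashir in UTC: 10:45-11:30, 13:45-15:00, 17:15-18:00.
Finn in UTC: 09:00-10:15, 15:00-15:45.
Mei in UTC: 08:00-09:00, 09:15-12:45, 13:00-15:45.
Wiremu in UTC: 12:45-13:30, 14:15-16:30 (add 4h to convert from UTC-4).
Kira in UTC: 08:00-09:30, 12:00-14:15, 17:00-18:00.
Bashir ∩ Finn: ∅.
Bashir ∩ Finn ∩ Mei: ∅.
Bashir ∩ Finn ∩ Mei ∩ Wiremu: ∅.
Bashir ∩ Finn ∩ Mei ∩ Wiremu ∩ Kira: ∅.
There is no time when everyone is free.
No common window is at least 90 minutes long.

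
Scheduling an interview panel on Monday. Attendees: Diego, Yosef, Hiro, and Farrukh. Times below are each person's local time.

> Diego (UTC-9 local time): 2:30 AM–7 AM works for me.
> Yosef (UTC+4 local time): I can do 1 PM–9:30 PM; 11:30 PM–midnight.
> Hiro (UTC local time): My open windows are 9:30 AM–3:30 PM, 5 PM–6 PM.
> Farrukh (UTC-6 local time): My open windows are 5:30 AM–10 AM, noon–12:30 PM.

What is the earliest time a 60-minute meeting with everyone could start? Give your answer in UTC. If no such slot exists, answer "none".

Diego in UTC: 11:30-16:00 (add 9h to convert from UTC-9).
Yosef in UTC: 09:00-17:30, 19:30-20:00 (subtract 4h to convert from UTC+4).
Hiro in UTC: 09:30-15:30, 17:00-18:00.
Farrukh in UTC: 11:30-16:00, 18:00-18:30 (add 6h to convert from UTC-6).
Diego ∩ Yosef: 11:30-16:00.
Diego ∩ Yosef ∩ Hiro: 11:30-15:30.
Diego ∩ Yosef ∩ Hiro ∩ Farrukh: 11:30-15:30.
The first common window of at least 60 minutes is 11:30-15:30, so the earliest start is 11:30.

11:30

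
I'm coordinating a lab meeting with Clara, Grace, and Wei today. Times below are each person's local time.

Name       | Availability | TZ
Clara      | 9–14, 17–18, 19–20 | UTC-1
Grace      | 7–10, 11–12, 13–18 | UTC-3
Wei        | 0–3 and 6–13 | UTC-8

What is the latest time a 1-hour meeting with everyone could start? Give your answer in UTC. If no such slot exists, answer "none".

Clara in UTC: 10:00-15:00, 18:00-19:00, 20:00-21:00 (add 1h to convert from UTC-1).
Grace in UTC: 10:00-13:00, 14:00-15:00, 16:00-21:00 (add 3h to convert from UTC-3).
Wei in UTC: 08:00-11:00, 14:00-21:00 (add 8h to convert from UTC-8).
Clara ∩ Grace: 10:00-13:00, 14:00-15:00, 18:00-19:00, 20:00-21:00.
Clara ∩ Grace ∩ Wei: 10:00-11:00, 14:00-15:00, 18:00-19:00, 20:00-21:00.
The last common window of at least 60 minutes is 20:00-21:00; a 60-minute meeting can start as late as 20:00 and still end by 21:00.

20:00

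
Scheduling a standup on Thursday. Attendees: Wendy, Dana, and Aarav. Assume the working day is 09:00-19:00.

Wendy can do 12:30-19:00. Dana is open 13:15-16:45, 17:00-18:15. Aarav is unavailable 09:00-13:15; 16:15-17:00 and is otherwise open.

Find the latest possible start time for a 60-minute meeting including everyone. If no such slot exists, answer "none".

Wendy free: 12:30-19:00.
Dana free: 13:15-16:45, 17:00-18:15.
Aarav free: 13:15-16:15, 17:00-19:00 (invert busy blocks within the working day).
Wendy ∩ Dana: 13:15-16:45, 17:00-18:15.
Wendy ∩ Dana ∩ Aarav: 13:15-16:15, 17:00-18:15.
The last common window of at least 60 minutes is 17:00-18:15; a 60-minute meeting can start as late as 17:15 and still end by 18:15.

17:15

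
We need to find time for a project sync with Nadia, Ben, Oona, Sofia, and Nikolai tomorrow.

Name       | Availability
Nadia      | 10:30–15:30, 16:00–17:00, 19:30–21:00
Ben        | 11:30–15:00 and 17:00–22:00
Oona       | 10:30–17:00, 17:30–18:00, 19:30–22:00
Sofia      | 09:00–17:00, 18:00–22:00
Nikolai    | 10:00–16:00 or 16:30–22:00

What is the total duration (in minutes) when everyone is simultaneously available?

Nadia ∩ Ben: 11:30-15:00, 19:30-21:00.
Nadia ∩ Ben ∩ Oona: 11:30-15:00, 19:30-21:00.
Nadia ∩ Ben ∩ Oona ∩ Sofia: 11:30-15:00, 19:30-21:00.
Nadia ∩ Ben ∩ Oona ∩ Sofia ∩ Nikolai: 11:30-15:00, 19:30-21:00.
So the common availability across everyone is 11:30-15:00, 19:30-21:00.
Summing the common windows: 210 + 90 = 300 minutes.

300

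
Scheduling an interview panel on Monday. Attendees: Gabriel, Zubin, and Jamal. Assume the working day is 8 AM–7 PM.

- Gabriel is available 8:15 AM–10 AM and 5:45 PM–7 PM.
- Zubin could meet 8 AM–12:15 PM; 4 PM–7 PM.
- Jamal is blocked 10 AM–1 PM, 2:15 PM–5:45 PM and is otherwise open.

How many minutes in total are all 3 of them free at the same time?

Gabriel free: 08:15-10:00, 17:45-19:00.
Zubin free: 08:00-12:15, 16:00-19:00.
Jamal free: 08:00-10:00, 13:00-14:15, 17:45-19:00 (invert busy blocks within the working day).
Gabriel ∩ Zubin: 08:15-10:00, 17:45-19:00.
Gabriel ∩ Zubin ∩ Jamal: 08:15-10:00, 17:45-19:00.
Summing the common windows: 105 + 75 = 180 minutes.

180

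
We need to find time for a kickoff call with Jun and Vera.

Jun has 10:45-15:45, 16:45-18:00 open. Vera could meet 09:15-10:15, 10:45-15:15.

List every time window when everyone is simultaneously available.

10:45-15:15

Jun ∩ Vera: 10:45-15:15.
So the common availability across everyone is 10:45-15:15.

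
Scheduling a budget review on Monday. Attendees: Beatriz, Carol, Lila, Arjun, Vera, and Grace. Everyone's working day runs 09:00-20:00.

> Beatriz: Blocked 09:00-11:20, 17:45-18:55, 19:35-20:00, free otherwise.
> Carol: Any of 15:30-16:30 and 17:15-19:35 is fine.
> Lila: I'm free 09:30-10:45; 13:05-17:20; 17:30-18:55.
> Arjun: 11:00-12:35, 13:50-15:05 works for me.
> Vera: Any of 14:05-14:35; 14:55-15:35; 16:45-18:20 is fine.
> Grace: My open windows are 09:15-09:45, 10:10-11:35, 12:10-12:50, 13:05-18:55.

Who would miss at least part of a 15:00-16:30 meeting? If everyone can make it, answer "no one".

Beatriz free: 11:20-17:45, 18:55-19:35 (invert busy blocks within the working day).
Carol free: 15:30-16:30, 17:15-19:35.
Lila free: 09:30-10:45, 13:05-17:20, 17:30-18:55.
Arjun free: 11:00-12:35, 13:50-15:05.
Vera free: 14:05-14:35, 14:55-15:35, 16:45-18:20.
Grace free: 09:15-09:45, 10:10-11:35, 12:10-12:50, 13:05-18:55.
Beatriz: free for 15:00-16:30. Carol: not fully free for 15:00-16:30. Lila: free for 15:00-16:30. Arjun: not fully free for 15:00-16:30. Vera: not fully free for 15:00-16:30. Grace: free for 15:00-16:30.

Arjun, Carol, Vera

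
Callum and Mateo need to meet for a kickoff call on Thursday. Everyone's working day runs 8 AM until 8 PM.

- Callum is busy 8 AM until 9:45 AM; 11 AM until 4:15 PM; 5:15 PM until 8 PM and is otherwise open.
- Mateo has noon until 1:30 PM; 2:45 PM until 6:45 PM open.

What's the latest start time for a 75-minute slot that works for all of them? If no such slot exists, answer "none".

none

Callum free: 09:45-11:00, 16:15-17:15 (invert busy blocks within the working day).
Mateo free: 12:00-13:30, 14:45-18:45.
Callum ∩ Mateo: 16:15-17:15.
So the common availability across everyone is 16:15-17:15.
No common window is at least 75 minutes long.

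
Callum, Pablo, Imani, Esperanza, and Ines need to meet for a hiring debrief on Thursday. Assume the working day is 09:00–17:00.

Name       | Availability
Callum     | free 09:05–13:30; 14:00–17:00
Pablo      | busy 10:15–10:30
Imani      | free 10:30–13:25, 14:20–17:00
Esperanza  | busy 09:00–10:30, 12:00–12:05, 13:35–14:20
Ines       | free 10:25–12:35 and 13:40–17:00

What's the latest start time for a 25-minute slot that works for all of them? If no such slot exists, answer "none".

16:35

Callum free: 09:05-13:30, 14:00-17:00.
Pablo free: 09:00-10:15, 10:30-17:00 (invert busy blocks within the working day).
Imani free: 10:30-13:25, 14:20-17:00.
Esperanza free: 10:30-12:00, 12:05-13:35, 14:20-17:00 (invert busy blocks within the working day).
Ines free: 10:25-12:35, 13:40-17:00.
Callum ∩ Pablo: 09:05-10:15, 10:30-13:30, 14:00-17:00.
Callum ∩ Pablo ∩ Imani: 10:30-13:25, 14:20-17:00.
Callum ∩ Pablo ∩ Imani ∩ Esperanza: 10:30-12:00, 12:05-13:25, 14:20-17:00.
Callum ∩ Pablo ∩ Imani ∩ Esperanza ∩ Ines: 10:30-12:00, 12:05-12:35, 14:20-17:00.
The last common window of at least 25 minutes is 14:20-17:00; a 25-minute meeting can start as late as 16:35 and still end by 17:00.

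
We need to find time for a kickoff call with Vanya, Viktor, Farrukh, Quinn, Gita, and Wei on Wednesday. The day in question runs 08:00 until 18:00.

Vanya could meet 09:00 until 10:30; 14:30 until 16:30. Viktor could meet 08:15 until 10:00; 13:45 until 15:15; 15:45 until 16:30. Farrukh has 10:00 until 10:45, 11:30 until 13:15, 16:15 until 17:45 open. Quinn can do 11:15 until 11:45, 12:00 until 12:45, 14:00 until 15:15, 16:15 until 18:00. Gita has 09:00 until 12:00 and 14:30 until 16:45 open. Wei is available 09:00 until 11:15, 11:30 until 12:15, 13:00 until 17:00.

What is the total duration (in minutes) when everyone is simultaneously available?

Vanya ∩ Viktor: 09:00-10:00, 14:30-15:15, 15:45-16:30.
Vanya ∩ Viktor ∩ Farrukh: 16:15-16:30.
Vanya ∩ Viktor ∩ Farrukh ∩ Quinn: 16:15-16:30.
Vanya ∩ Viktor ∩ Farrukh ∩ Quinn ∩ Gita: 16:15-16:30.
Vanya ∩ Viktor ∩ Farrukh ∩ Quinn ∩ Gita ∩ Wei: 16:15-16:30.
So the common availability across everyone is 16:15-16:30.
That's a single block of 15 minutes.

15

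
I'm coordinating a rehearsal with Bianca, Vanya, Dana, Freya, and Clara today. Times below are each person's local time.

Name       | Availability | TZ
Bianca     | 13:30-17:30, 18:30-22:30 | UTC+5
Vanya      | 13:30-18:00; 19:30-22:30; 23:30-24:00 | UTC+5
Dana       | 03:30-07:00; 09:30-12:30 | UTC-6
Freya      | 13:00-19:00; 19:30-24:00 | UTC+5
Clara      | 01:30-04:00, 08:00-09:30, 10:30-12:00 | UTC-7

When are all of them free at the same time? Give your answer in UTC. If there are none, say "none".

09:30-11:00, 15:30-16:30

Bianca in UTC: 08:30-12:30, 13:30-17:30 (subtract 5h to convert from UTC+5).
Vanya in UTC: 08:30-13:00, 14:30-17:30, 18:30-19:00 (subtract 5h to convert from UTC+5).
Dana in UTC: 09:30-13:00, 15:30-18:30 (add 6h to convert from UTC-6).
Freya in UTC: 08:00-14:00, 14:30-19:00 (subtract 5h to convert from UTC+5).
Clara in UTC: 08:30-11:00, 15:00-16:30, 17:30-19:00 (add 7h to convert from UTC-7).
Bianca ∩ Vanya: 08:30-12:30, 14:30-17:30.
Bianca ∩ Vanya ∩ Dana: 09:30-12:30, 15:30-17:30.
Bianca ∩ Vanya ∩ Dana ∩ Freya: 09:30-12:30, 15:30-17:30.
Bianca ∩ Vanya ∩ Dana ∩ Freya ∩ Clara: 09:30-11:00, 15:30-16:30.
So the common availability across everyone is 09:30-11:00, 15:30-16:30.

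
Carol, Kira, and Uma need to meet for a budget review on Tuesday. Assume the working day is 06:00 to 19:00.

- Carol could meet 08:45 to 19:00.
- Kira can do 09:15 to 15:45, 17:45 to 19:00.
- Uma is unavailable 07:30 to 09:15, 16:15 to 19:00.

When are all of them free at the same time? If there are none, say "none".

09:15-15:45

Carol free: 08:45-19:00.
Kira free: 09:15-15:45, 17:45-19:00.
Uma free: 06:00-07:30, 09:15-16:15 (invert busy blocks within the working day).
Carol ∩ Kira: 09:15-15:45, 17:45-19:00.
Carol ∩ Kira ∩ Uma: 09:15-15:45.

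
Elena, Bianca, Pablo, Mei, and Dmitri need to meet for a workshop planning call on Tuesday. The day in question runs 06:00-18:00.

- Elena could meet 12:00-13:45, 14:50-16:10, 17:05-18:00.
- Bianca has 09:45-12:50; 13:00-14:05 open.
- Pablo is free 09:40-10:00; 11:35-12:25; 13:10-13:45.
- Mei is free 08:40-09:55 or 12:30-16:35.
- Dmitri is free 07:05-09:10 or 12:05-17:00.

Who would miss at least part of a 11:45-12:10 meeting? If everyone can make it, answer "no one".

Dmitri, Elena, Mei

Elena: not fully free for 11:45-12:10. Bianca: free for 11:45-12:10. Pablo: free for 11:45-12:10. Mei: not fully free for 11:45-12:10. Dmitri: not fully free for 11:45-12:10.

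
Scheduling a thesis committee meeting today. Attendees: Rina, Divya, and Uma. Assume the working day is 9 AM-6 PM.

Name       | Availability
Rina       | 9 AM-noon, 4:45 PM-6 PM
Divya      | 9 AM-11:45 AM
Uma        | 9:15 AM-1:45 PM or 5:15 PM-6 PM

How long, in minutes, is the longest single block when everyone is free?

Rina ∩ Divya: 09:00-11:45.
Rina ∩ Divya ∩ Uma: 09:15-11:45.
The longest is 09:15-11:45 at 150 minutes.

150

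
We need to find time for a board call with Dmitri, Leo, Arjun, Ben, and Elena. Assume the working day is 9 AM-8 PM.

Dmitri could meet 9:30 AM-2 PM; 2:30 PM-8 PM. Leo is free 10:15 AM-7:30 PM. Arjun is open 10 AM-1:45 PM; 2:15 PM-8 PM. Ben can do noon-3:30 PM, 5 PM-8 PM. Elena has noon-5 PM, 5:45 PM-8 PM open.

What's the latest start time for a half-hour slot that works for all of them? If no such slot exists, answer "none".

Dmitri ∩ Leo: 10:15-14:00, 14:30-19:30.
Dmitri ∩ Leo ∩ Arjun: 10:15-13:45, 14:30-19:30.
Dmitri ∩ Leo ∩ Arjun ∩ Ben: 12:00-13:45, 14:30-15:30, 17:00-19:30.
Dmitri ∩ Leo ∩ Arjun ∩ Ben ∩ Elena: 12:00-13:45, 14:30-15:30, 17:45-19:30.
Those are the intersection windows.
The last common window of at least 30 minutes is 17:45-19:30; a 30-minute meeting can start as late as 19:00 and still end by 19:30.

19:00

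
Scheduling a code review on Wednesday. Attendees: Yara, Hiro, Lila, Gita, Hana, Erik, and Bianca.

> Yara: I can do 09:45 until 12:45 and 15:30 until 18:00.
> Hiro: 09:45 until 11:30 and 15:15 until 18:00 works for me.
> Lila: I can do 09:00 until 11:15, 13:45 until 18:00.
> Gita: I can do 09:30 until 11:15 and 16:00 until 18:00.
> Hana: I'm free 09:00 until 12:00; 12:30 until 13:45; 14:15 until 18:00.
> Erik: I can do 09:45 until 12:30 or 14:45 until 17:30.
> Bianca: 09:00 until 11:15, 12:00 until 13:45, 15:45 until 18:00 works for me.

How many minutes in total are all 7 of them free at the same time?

180

Yara ∩ Hiro: 09:45-11:30, 15:30-18:00.
Yara ∩ Hiro ∩ Lila: 09:45-11:15, 15:30-18:00.
Yara ∩ Hiro ∩ Lila ∩ Gita: 09:45-11:15, 16:00-18:00.
Yara ∩ Hiro ∩ Lila ∩ Gita ∩ Hana: 09:45-11:15, 16:00-18:00.
Yara ∩ Hiro ∩ Lila ∩ Gita ∩ Hana ∩ Erik: 09:45-11:15, 16:00-17:30.
Yara ∩ Hiro ∩ Lila ∩ Gita ∩ Hana ∩ Erik ∩ Bianca: 09:45-11:15, 16:00-17:30.
Summing the common windows: 90 + 90 = 180 minutes.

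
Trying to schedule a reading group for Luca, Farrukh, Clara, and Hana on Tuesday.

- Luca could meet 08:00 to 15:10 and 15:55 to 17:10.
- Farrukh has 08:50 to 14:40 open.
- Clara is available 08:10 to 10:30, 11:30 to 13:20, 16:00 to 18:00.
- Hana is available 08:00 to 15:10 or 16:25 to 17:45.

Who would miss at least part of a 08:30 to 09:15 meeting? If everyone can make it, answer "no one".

Farrukh

Luca: free for 08:30-09:15. Farrukh: not fully free for 08:30-09:15. Clara: free for 08:30-09:15. Hana: free for 08:30-09:15.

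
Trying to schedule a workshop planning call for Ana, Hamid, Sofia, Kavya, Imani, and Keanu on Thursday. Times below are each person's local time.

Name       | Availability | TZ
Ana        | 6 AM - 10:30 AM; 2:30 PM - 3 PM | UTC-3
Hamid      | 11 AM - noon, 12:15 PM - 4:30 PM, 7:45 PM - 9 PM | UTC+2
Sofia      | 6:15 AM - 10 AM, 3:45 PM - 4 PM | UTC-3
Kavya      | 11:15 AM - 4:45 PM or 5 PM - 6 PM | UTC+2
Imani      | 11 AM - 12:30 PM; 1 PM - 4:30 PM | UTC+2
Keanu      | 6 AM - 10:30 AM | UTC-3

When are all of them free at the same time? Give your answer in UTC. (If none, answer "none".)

09:15-10:00, 10:15-10:30, 11:00-13:00

Ana in UTC: 09:00-13:30, 17:30-18:00 (add 3h to convert from UTC-3).
Hamid in UTC: 09:00-10:00, 10:15-14:30, 17:45-19:00 (subtract 2h to convert from UTC+2).
Sofia in UTC: 09:15-13:00, 18:45-19:00 (add 3h to convert from UTC-3).
Kavya in UTC: 09:15-14:45, 15:00-16:00 (subtract 2h to convert from UTC+2).
Imani in UTC: 09:00-10:30, 11:00-14:30 (subtract 2h to convert from UTC+2).
Keanu in UTC: 09:00-13:30 (add 3h to convert from UTC-3).
Ana ∩ Hamid: 09:00-10:00, 10:15-13:30, 17:45-18:00.
Ana ∩ Hamid ∩ Sofia: 09:15-10:00, 10:15-13:00.
Ana ∩ Hamid ∩ Sofia ∩ Kavya: 09:15-10:00, 10:15-13:00.
Ana ∩ Hamid ∩ Sofia ∩ Kavya ∩ Imani: 09:15-10:00, 10:15-10:30, 11:00-13:00.
Ana ∩ Hamid ∩ Sofia ∩ Kavya ∩ Imani ∩ Keanu: 09:15-10:00, 10:15-10:30, 11:00-13:00.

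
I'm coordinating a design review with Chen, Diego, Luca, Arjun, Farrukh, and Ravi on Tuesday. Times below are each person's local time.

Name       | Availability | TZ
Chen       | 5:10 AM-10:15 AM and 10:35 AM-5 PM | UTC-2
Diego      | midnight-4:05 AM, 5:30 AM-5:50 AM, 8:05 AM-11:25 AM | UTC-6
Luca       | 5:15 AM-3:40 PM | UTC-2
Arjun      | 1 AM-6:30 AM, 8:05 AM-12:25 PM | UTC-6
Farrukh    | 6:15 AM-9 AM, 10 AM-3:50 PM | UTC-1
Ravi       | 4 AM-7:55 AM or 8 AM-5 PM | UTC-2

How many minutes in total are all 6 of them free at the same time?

345

Chen in UTC: 07:10-12:15, 12:35-19:00 (add 2h to convert from UTC-2).
Diego in UTC: 06:00-10:05, 11:30-11:50, 14:05-17:25 (add 6h to convert from UTC-6).
Luca in UTC: 07:15-17:40 (add 2h to convert from UTC-2).
Arjun in UTC: 07:00-12:30, 14:05-18:25 (add 6h to convert from UTC-6).
Farrukh in UTC: 07:15-10:00, 11:00-16:50 (add 1h to convert from UTC-1).
Ravi in UTC: 06:00-09:55, 10:00-19:00 (add 2h to convert from UTC-2).
Chen ∩ Diego: 07:10-10:05, 11:30-11:50, 14:05-17:25.
Chen ∩ Diego ∩ Luca: 07:15-10:05, 11:30-11:50, 14:05-17:25.
Chen ∩ Diego ∩ Luca ∩ Arjun: 07:15-10:05, 11:30-11:50, 14:05-17:25.
Chen ∩ Diego ∩ Luca ∩ Arjun ∩ Farrukh: 07:15-10:00, 11:30-11:50, 14:05-16:50.
Chen ∩ Diego ∩ Luca ∩ Arjun ∩ Farrukh ∩ Ravi: 07:15-09:55, 11:30-11:50, 14:05-16:50.
Summing the common windows: 160 + 20 + 165 = 345 minutes.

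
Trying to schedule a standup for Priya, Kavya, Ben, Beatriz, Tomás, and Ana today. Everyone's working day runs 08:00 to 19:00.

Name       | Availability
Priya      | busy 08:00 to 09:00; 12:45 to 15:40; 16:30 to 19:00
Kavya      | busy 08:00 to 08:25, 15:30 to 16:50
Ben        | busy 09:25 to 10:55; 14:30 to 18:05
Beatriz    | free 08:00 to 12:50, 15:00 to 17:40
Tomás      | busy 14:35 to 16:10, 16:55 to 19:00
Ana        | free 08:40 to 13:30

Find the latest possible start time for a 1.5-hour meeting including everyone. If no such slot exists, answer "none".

Priya free: 09:00-12:45, 15:40-16:30 (invert busy blocks within the working day).
Kavya free: 08:25-15:30, 16:50-19:00 (invert busy blocks within the working day).
Ben free: 08:00-09:25, 10:55-14:30, 18:05-19:00 (invert busy blocks within the working day).
Beatriz free: 08:00-12:50, 15:00-17:40.
Tomás free: 08:00-14:35, 16:10-16:55 (invert busy blocks within the working day).
Ana free: 08:40-13:30.
Priya ∩ Kavya: 09:00-12:45.
Priya ∩ Kavya ∩ Ben: 09:00-09:25, 10:55-12:45.
Priya ∩ Kavya ∩ Ben ∩ Beatriz: 09:00-09:25, 10:55-12:45.
Priya ∩ Kavya ∩ Ben ∩ Beatriz ∩ Tomás: 09:00-09:25, 10:55-12:45.
Priya ∩ Kavya ∩ Ben ∩ Beatriz ∩ Tomás ∩ Ana: 09:00-09:25, 10:55-12:45.
So the common availability across everyone is 09:00-09:25, 10:55-12:45.
The last common window of at least 90 minutes is 10:55-12:45; a 90-minute meeting can start as late as 11:15 and still end by 12:45.

11:15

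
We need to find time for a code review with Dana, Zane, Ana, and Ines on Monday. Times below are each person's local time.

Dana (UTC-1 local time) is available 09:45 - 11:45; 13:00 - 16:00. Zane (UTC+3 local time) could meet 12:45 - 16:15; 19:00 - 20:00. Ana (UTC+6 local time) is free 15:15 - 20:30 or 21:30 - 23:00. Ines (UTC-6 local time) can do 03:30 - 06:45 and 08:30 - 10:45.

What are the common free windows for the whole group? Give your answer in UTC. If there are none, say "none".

10:45-12:45, 16:00-16:45

Dana in UTC: 10:45-12:45, 14:00-17:00 (add 1h to convert from UTC-1).
Zane in UTC: 09:45-13:15, 16:00-17:00 (subtract 3h to convert from UTC+3).
Ana in UTC: 09:15-14:30, 15:30-17:00 (subtract 6h to convert from UTC+6).
Ines in UTC: 09:30-12:45, 14:30-16:45 (add 6h to convert from UTC-6).
Dana ∩ Zane: 10:45-12:45, 16:00-17:00.
Dana ∩ Zane ∩ Ana: 10:45-12:45, 16:00-17:00.
Dana ∩ Zane ∩ Ana ∩ Ines: 10:45-12:45, 16:00-16:45.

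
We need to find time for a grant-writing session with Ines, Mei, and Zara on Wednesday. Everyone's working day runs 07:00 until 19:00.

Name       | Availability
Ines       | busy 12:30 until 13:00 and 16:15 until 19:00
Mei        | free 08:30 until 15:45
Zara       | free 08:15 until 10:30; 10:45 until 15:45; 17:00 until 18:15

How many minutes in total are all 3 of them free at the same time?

Ines free: 07:00-12:30, 13:00-16:15 (invert busy blocks within the working day).
Mei free: 08:30-15:45.
Zara free: 08:15-10:30, 10:45-15:45, 17:00-18:15.
Ines ∩ Mei: 08:30-12:30, 13:00-15:45.
Ines ∩ Mei ∩ Zara: 08:30-10:30, 10:45-12:30, 13:00-15:45.
Summing the common windows: 120 + 105 + 165 = 390 minutes.

390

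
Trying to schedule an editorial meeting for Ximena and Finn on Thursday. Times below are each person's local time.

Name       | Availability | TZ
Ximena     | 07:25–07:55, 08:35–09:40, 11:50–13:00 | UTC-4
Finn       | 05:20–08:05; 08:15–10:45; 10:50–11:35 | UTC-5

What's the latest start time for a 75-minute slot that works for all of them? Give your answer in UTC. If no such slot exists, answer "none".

none

Ximena in UTC: 11:25-11:55, 12:35-13:40, 15:50-17:00 (add 4h to convert from UTC-4).
Finn in UTC: 10:20-13:05, 13:15-15:45, 15:50-16:35 (add 5h to convert from UTC-5).
Ximena ∩ Finn: 11:25-11:55, 12:35-13:05, 13:15-13:40, 15:50-16:35.
No common window is at least 75 minutes long.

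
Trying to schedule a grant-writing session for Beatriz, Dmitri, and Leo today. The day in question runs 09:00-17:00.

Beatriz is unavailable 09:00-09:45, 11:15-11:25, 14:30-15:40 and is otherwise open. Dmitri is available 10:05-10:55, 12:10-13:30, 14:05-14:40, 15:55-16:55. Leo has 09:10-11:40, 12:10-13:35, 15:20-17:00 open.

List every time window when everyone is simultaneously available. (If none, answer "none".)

10:05-10:55, 12:10-13:30, 15:55-16:55

Beatriz free: 09:45-11:15, 11:25-14:30, 15:40-17:00 (invert busy blocks within the working day).
Dmitri free: 10:05-10:55, 12:10-13:30, 14:05-14:40, 15:55-16:55.
Leo free: 09:10-11:40, 12:10-13:35, 15:20-17:00.
Beatriz ∩ Dmitri: 10:05-10:55, 12:10-13:30, 14:05-14:30, 15:55-16:55.
Beatriz ∩ Dmitri ∩ Leo: 10:05-10:55, 12:10-13:30, 15:55-16:55.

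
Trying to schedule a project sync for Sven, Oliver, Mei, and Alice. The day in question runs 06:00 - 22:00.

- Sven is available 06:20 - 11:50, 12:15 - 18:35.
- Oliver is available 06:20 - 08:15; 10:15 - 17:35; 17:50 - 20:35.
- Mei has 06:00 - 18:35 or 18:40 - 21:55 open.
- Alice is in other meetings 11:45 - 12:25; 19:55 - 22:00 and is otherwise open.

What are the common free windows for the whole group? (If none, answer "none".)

06:20-08:15, 10:15-11:45, 12:25-17:35, 17:50-18:35

Sven free: 06:20-11:50, 12:15-18:35.
Oliver free: 06:20-08:15, 10:15-17:35, 17:50-20:35.
Mei free: 06:00-18:35, 18:40-21:55.
Alice free: 06:00-11:45, 12:25-19:55 (invert busy blocks within the working day).
Sven ∩ Oliver: 06:20-08:15, 10:15-11:50, 12:15-17:35, 17:50-18:35.
Sven ∩ Oliver ∩ Mei: 06:20-08:15, 10:15-11:50, 12:15-17:35, 17:50-18:35.
Sven ∩ Oliver ∩ Mei ∩ Alice: 06:20-08:15, 10:15-11:45, 12:25-17:35, 17:50-18:35.
So the common availability across everyone is 06:20-08:15, 10:15-11:45, 12:25-17:35, 17:50-18:35.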